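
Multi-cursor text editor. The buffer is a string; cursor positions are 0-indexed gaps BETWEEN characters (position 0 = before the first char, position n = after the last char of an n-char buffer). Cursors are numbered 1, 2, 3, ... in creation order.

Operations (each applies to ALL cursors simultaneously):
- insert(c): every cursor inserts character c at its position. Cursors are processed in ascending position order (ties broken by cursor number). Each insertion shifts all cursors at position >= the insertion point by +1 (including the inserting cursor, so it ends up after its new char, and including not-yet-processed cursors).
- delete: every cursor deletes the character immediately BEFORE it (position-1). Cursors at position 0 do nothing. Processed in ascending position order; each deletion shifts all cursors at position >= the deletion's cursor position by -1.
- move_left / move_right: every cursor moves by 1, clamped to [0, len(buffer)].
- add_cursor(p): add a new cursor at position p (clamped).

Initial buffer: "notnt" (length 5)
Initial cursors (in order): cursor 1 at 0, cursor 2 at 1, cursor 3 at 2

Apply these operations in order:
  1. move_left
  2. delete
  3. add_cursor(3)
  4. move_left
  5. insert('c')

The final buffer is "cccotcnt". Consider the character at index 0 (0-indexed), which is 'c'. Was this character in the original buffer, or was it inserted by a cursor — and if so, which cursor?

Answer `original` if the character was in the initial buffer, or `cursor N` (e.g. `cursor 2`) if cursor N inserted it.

After op 1 (move_left): buffer="notnt" (len 5), cursors c1@0 c2@0 c3@1, authorship .....
After op 2 (delete): buffer="otnt" (len 4), cursors c1@0 c2@0 c3@0, authorship ....
After op 3 (add_cursor(3)): buffer="otnt" (len 4), cursors c1@0 c2@0 c3@0 c4@3, authorship ....
After op 4 (move_left): buffer="otnt" (len 4), cursors c1@0 c2@0 c3@0 c4@2, authorship ....
After op 5 (insert('c')): buffer="cccotcnt" (len 8), cursors c1@3 c2@3 c3@3 c4@6, authorship 123..4..
Authorship (.=original, N=cursor N): 1 2 3 . . 4 . .
Index 0: author = 1

Answer: cursor 1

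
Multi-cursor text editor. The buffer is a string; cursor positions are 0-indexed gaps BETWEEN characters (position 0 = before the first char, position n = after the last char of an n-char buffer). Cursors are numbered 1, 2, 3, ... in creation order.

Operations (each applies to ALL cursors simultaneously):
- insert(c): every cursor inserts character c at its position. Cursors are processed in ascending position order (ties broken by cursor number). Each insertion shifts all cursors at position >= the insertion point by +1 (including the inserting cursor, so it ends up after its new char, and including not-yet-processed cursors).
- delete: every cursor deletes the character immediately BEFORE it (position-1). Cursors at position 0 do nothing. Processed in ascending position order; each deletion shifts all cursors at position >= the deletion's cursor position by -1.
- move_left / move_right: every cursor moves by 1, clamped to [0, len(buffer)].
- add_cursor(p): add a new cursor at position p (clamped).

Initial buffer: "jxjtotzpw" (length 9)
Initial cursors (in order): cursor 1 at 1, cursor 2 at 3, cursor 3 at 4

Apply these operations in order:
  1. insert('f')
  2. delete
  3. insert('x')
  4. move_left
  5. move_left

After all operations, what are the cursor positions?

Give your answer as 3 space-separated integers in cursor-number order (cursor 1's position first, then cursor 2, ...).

After op 1 (insert('f')): buffer="jfxjftfotzpw" (len 12), cursors c1@2 c2@5 c3@7, authorship .1..2.3.....
After op 2 (delete): buffer="jxjtotzpw" (len 9), cursors c1@1 c2@3 c3@4, authorship .........
After op 3 (insert('x')): buffer="jxxjxtxotzpw" (len 12), cursors c1@2 c2@5 c3@7, authorship .1..2.3.....
After op 4 (move_left): buffer="jxxjxtxotzpw" (len 12), cursors c1@1 c2@4 c3@6, authorship .1..2.3.....
After op 5 (move_left): buffer="jxxjxtxotzpw" (len 12), cursors c1@0 c2@3 c3@5, authorship .1..2.3.....

Answer: 0 3 5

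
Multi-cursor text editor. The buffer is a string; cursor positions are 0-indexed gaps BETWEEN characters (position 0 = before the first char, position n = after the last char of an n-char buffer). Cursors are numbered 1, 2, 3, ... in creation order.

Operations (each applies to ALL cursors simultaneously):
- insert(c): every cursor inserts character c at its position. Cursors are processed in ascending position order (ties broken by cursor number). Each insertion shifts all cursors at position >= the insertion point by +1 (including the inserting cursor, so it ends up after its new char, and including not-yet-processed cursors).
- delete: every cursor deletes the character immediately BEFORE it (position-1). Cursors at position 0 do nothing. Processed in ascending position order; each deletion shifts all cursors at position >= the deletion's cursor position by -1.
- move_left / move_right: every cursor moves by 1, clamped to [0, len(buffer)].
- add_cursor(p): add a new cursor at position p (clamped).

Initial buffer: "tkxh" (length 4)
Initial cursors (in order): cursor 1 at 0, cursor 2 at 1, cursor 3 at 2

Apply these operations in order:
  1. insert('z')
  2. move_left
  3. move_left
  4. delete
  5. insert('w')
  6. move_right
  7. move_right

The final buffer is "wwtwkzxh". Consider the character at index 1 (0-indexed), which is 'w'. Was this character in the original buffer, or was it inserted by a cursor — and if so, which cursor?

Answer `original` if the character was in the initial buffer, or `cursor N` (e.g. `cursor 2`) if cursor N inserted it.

After op 1 (insert('z')): buffer="ztzkzxh" (len 7), cursors c1@1 c2@3 c3@5, authorship 1.2.3..
After op 2 (move_left): buffer="ztzkzxh" (len 7), cursors c1@0 c2@2 c3@4, authorship 1.2.3..
After op 3 (move_left): buffer="ztzkzxh" (len 7), cursors c1@0 c2@1 c3@3, authorship 1.2.3..
After op 4 (delete): buffer="tkzxh" (len 5), cursors c1@0 c2@0 c3@1, authorship ..3..
After op 5 (insert('w')): buffer="wwtwkzxh" (len 8), cursors c1@2 c2@2 c3@4, authorship 12.3.3..
After op 6 (move_right): buffer="wwtwkzxh" (len 8), cursors c1@3 c2@3 c3@5, authorship 12.3.3..
After op 7 (move_right): buffer="wwtwkzxh" (len 8), cursors c1@4 c2@4 c3@6, authorship 12.3.3..
Authorship (.=original, N=cursor N): 1 2 . 3 . 3 . .
Index 1: author = 2

Answer: cursor 2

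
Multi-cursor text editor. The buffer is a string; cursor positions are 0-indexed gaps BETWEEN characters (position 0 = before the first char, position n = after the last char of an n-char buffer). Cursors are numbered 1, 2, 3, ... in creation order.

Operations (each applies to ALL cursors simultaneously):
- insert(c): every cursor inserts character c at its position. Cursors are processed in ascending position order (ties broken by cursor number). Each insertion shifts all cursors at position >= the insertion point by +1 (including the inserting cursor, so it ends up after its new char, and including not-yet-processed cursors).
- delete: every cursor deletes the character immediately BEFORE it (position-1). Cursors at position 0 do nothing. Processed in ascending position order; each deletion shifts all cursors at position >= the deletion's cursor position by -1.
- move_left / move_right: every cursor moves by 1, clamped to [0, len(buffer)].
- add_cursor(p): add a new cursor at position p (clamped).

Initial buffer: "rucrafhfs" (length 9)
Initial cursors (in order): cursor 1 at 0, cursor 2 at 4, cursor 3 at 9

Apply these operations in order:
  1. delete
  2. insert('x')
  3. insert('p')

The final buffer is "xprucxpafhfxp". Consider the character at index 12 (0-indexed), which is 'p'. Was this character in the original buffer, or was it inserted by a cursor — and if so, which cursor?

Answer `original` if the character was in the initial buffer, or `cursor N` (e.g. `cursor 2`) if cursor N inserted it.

Answer: cursor 3

Derivation:
After op 1 (delete): buffer="rucafhf" (len 7), cursors c1@0 c2@3 c3@7, authorship .......
After op 2 (insert('x')): buffer="xrucxafhfx" (len 10), cursors c1@1 c2@5 c3@10, authorship 1...2....3
After op 3 (insert('p')): buffer="xprucxpafhfxp" (len 13), cursors c1@2 c2@7 c3@13, authorship 11...22....33
Authorship (.=original, N=cursor N): 1 1 . . . 2 2 . . . . 3 3
Index 12: author = 3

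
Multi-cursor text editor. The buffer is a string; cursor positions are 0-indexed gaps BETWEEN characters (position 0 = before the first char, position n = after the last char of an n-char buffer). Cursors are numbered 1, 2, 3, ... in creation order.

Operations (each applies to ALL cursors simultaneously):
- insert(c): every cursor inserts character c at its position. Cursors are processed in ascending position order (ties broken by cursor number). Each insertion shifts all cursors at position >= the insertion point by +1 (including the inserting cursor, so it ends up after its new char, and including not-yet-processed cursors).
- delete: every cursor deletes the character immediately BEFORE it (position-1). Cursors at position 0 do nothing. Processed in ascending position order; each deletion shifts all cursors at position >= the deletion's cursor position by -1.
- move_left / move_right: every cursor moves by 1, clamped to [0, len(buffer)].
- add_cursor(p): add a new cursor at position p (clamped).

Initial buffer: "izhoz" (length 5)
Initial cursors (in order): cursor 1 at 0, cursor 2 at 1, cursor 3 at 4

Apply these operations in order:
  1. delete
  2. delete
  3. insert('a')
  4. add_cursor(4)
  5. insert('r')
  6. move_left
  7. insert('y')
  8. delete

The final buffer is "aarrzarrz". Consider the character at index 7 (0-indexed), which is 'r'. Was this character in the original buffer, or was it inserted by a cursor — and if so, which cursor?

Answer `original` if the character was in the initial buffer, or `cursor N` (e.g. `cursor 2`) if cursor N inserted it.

Answer: cursor 4

Derivation:
After op 1 (delete): buffer="zhz" (len 3), cursors c1@0 c2@0 c3@2, authorship ...
After op 2 (delete): buffer="zz" (len 2), cursors c1@0 c2@0 c3@1, authorship ..
After op 3 (insert('a')): buffer="aazaz" (len 5), cursors c1@2 c2@2 c3@4, authorship 12.3.
After op 4 (add_cursor(4)): buffer="aazaz" (len 5), cursors c1@2 c2@2 c3@4 c4@4, authorship 12.3.
After op 5 (insert('r')): buffer="aarrzarrz" (len 9), cursors c1@4 c2@4 c3@8 c4@8, authorship 1212.334.
After op 6 (move_left): buffer="aarrzarrz" (len 9), cursors c1@3 c2@3 c3@7 c4@7, authorship 1212.334.
After op 7 (insert('y')): buffer="aaryyrzaryyrz" (len 13), cursors c1@5 c2@5 c3@11 c4@11, authorship 121122.33344.
After op 8 (delete): buffer="aarrzarrz" (len 9), cursors c1@3 c2@3 c3@7 c4@7, authorship 1212.334.
Authorship (.=original, N=cursor N): 1 2 1 2 . 3 3 4 .
Index 7: author = 4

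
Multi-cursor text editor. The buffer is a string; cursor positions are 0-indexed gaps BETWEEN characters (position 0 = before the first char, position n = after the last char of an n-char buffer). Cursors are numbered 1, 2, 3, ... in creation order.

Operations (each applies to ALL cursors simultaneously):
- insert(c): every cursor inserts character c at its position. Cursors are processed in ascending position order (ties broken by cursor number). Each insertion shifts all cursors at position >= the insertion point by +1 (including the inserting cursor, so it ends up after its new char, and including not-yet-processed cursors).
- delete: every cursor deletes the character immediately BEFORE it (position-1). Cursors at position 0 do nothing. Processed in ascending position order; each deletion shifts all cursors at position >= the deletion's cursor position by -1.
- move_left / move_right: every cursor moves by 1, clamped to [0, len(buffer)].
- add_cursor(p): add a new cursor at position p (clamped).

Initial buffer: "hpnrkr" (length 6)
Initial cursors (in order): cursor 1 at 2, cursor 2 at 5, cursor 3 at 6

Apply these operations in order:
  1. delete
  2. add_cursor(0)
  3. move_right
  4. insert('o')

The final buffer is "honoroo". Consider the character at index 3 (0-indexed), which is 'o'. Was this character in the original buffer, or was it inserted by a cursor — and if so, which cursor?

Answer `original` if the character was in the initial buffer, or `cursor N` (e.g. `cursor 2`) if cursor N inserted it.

After op 1 (delete): buffer="hnr" (len 3), cursors c1@1 c2@3 c3@3, authorship ...
After op 2 (add_cursor(0)): buffer="hnr" (len 3), cursors c4@0 c1@1 c2@3 c3@3, authorship ...
After op 3 (move_right): buffer="hnr" (len 3), cursors c4@1 c1@2 c2@3 c3@3, authorship ...
After op 4 (insert('o')): buffer="honoroo" (len 7), cursors c4@2 c1@4 c2@7 c3@7, authorship .4.1.23
Authorship (.=original, N=cursor N): . 4 . 1 . 2 3
Index 3: author = 1

Answer: cursor 1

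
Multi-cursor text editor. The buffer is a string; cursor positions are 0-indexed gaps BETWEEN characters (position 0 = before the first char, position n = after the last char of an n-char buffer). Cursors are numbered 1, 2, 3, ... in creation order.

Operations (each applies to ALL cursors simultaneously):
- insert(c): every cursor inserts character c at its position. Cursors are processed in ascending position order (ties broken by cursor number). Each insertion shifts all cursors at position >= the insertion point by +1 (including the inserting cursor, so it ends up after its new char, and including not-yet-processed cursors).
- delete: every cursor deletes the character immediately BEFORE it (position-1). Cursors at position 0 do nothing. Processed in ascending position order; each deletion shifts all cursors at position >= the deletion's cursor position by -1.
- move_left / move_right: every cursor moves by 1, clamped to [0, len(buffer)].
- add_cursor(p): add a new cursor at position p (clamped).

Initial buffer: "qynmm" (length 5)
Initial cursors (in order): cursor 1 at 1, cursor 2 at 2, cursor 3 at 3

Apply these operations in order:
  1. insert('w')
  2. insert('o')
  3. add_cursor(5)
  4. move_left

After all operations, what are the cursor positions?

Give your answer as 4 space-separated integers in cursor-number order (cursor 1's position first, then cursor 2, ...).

Answer: 2 5 8 4

Derivation:
After op 1 (insert('w')): buffer="qwywnwmm" (len 8), cursors c1@2 c2@4 c3@6, authorship .1.2.3..
After op 2 (insert('o')): buffer="qwoywonwomm" (len 11), cursors c1@3 c2@6 c3@9, authorship .11.22.33..
After op 3 (add_cursor(5)): buffer="qwoywonwomm" (len 11), cursors c1@3 c4@5 c2@6 c3@9, authorship .11.22.33..
After op 4 (move_left): buffer="qwoywonwomm" (len 11), cursors c1@2 c4@4 c2@5 c3@8, authorship .11.22.33..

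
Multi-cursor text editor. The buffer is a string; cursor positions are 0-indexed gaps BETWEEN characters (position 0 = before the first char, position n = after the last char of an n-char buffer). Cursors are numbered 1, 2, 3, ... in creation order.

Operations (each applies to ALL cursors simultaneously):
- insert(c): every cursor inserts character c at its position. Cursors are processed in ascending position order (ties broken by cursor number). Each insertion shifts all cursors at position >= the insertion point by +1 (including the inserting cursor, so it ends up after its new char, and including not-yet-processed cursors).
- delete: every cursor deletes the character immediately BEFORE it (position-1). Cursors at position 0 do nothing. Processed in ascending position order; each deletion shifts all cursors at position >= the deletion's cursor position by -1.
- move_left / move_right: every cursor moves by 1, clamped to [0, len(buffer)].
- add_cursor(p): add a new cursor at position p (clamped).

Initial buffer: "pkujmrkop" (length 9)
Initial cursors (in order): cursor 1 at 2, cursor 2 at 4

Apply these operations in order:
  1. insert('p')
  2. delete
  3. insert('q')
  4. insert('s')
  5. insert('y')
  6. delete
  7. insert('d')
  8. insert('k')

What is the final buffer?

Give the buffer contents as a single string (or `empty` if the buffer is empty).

Answer: pkqsdkujqsdkmrkop

Derivation:
After op 1 (insert('p')): buffer="pkpujpmrkop" (len 11), cursors c1@3 c2@6, authorship ..1..2.....
After op 2 (delete): buffer="pkujmrkop" (len 9), cursors c1@2 c2@4, authorship .........
After op 3 (insert('q')): buffer="pkqujqmrkop" (len 11), cursors c1@3 c2@6, authorship ..1..2.....
After op 4 (insert('s')): buffer="pkqsujqsmrkop" (len 13), cursors c1@4 c2@8, authorship ..11..22.....
After op 5 (insert('y')): buffer="pkqsyujqsymrkop" (len 15), cursors c1@5 c2@10, authorship ..111..222.....
After op 6 (delete): buffer="pkqsujqsmrkop" (len 13), cursors c1@4 c2@8, authorship ..11..22.....
After op 7 (insert('d')): buffer="pkqsdujqsdmrkop" (len 15), cursors c1@5 c2@10, authorship ..111..222.....
After op 8 (insert('k')): buffer="pkqsdkujqsdkmrkop" (len 17), cursors c1@6 c2@12, authorship ..1111..2222.....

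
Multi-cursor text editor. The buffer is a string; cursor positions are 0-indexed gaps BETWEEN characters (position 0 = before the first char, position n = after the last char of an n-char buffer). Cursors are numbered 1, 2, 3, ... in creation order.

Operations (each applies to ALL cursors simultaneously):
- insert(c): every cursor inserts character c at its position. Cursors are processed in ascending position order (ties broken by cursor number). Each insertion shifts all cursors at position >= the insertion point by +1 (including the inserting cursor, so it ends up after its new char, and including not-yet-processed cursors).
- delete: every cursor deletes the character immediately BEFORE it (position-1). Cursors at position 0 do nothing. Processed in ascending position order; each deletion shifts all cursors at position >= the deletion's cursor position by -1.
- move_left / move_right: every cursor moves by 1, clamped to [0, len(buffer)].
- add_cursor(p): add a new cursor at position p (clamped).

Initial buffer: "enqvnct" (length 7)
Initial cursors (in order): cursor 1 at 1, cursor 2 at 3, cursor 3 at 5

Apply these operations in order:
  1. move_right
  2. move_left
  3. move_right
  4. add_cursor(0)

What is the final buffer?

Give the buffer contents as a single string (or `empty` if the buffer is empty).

After op 1 (move_right): buffer="enqvnct" (len 7), cursors c1@2 c2@4 c3@6, authorship .......
After op 2 (move_left): buffer="enqvnct" (len 7), cursors c1@1 c2@3 c3@5, authorship .......
After op 3 (move_right): buffer="enqvnct" (len 7), cursors c1@2 c2@4 c3@6, authorship .......
After op 4 (add_cursor(0)): buffer="enqvnct" (len 7), cursors c4@0 c1@2 c2@4 c3@6, authorship .......

Answer: enqvnct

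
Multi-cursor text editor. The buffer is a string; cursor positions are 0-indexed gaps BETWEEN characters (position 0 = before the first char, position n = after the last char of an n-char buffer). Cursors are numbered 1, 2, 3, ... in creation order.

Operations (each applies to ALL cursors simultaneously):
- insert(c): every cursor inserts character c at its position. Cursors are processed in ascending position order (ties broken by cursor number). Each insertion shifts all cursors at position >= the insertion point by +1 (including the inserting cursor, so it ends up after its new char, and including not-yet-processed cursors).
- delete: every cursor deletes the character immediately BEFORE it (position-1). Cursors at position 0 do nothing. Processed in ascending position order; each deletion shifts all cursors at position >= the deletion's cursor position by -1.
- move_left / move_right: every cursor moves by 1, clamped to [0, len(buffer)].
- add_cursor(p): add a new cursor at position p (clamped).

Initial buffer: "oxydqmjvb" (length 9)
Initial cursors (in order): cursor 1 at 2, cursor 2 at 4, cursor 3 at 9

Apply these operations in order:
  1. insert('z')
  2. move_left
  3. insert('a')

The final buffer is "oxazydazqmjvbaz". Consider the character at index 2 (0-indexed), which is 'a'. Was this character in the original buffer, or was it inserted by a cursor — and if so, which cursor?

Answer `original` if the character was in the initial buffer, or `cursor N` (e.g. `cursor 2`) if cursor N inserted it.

After op 1 (insert('z')): buffer="oxzydzqmjvbz" (len 12), cursors c1@3 c2@6 c3@12, authorship ..1..2.....3
After op 2 (move_left): buffer="oxzydzqmjvbz" (len 12), cursors c1@2 c2@5 c3@11, authorship ..1..2.....3
After op 3 (insert('a')): buffer="oxazydazqmjvbaz" (len 15), cursors c1@3 c2@7 c3@14, authorship ..11..22.....33
Authorship (.=original, N=cursor N): . . 1 1 . . 2 2 . . . . . 3 3
Index 2: author = 1

Answer: cursor 1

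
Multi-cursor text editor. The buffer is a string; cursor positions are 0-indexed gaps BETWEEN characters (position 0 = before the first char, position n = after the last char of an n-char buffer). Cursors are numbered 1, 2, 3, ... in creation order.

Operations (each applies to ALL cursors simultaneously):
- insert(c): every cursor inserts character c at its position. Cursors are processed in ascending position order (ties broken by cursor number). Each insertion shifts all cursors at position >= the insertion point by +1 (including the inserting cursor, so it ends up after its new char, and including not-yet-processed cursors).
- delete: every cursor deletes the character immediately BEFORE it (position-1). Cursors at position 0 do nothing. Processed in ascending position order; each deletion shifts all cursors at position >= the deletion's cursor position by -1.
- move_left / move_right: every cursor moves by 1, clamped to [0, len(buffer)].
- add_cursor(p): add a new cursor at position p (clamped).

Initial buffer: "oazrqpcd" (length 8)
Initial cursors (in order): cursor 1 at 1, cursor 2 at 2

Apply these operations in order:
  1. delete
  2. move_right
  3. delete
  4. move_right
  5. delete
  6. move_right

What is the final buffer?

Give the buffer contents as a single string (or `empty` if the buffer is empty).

Answer: qpcd

Derivation:
After op 1 (delete): buffer="zrqpcd" (len 6), cursors c1@0 c2@0, authorship ......
After op 2 (move_right): buffer="zrqpcd" (len 6), cursors c1@1 c2@1, authorship ......
After op 3 (delete): buffer="rqpcd" (len 5), cursors c1@0 c2@0, authorship .....
After op 4 (move_right): buffer="rqpcd" (len 5), cursors c1@1 c2@1, authorship .....
After op 5 (delete): buffer="qpcd" (len 4), cursors c1@0 c2@0, authorship ....
After op 6 (move_right): buffer="qpcd" (len 4), cursors c1@1 c2@1, authorship ....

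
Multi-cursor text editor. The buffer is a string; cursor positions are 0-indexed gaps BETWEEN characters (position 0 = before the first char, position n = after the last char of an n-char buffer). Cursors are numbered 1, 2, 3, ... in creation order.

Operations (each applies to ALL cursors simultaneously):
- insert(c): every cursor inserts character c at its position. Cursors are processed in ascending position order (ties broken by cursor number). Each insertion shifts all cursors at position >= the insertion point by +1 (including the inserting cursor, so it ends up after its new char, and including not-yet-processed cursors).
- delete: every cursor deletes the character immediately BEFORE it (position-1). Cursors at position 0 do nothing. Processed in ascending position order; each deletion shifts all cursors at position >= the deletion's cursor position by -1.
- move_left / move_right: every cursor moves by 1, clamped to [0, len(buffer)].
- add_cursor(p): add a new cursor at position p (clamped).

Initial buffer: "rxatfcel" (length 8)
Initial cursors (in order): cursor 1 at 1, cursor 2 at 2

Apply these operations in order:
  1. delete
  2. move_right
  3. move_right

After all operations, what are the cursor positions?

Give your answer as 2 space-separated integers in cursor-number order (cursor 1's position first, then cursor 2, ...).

Answer: 2 2

Derivation:
After op 1 (delete): buffer="atfcel" (len 6), cursors c1@0 c2@0, authorship ......
After op 2 (move_right): buffer="atfcel" (len 6), cursors c1@1 c2@1, authorship ......
After op 3 (move_right): buffer="atfcel" (len 6), cursors c1@2 c2@2, authorship ......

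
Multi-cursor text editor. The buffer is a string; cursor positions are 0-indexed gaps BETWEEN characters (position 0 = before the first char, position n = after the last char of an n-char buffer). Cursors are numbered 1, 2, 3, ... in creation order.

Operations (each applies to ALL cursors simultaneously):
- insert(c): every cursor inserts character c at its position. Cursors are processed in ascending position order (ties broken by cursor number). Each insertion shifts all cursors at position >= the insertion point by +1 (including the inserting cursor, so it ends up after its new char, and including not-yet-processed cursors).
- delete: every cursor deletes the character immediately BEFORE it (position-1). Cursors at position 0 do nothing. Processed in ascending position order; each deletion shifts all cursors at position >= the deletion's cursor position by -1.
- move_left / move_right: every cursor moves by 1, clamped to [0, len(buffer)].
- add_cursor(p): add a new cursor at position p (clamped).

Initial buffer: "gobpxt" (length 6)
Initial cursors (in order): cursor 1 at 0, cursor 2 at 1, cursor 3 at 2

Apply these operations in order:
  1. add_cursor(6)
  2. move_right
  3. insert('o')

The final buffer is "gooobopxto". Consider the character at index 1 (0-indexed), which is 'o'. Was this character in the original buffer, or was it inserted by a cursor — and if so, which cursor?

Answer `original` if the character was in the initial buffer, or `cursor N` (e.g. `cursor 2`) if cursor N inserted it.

Answer: cursor 1

Derivation:
After op 1 (add_cursor(6)): buffer="gobpxt" (len 6), cursors c1@0 c2@1 c3@2 c4@6, authorship ......
After op 2 (move_right): buffer="gobpxt" (len 6), cursors c1@1 c2@2 c3@3 c4@6, authorship ......
After op 3 (insert('o')): buffer="gooobopxto" (len 10), cursors c1@2 c2@4 c3@6 c4@10, authorship .1.2.3...4
Authorship (.=original, N=cursor N): . 1 . 2 . 3 . . . 4
Index 1: author = 1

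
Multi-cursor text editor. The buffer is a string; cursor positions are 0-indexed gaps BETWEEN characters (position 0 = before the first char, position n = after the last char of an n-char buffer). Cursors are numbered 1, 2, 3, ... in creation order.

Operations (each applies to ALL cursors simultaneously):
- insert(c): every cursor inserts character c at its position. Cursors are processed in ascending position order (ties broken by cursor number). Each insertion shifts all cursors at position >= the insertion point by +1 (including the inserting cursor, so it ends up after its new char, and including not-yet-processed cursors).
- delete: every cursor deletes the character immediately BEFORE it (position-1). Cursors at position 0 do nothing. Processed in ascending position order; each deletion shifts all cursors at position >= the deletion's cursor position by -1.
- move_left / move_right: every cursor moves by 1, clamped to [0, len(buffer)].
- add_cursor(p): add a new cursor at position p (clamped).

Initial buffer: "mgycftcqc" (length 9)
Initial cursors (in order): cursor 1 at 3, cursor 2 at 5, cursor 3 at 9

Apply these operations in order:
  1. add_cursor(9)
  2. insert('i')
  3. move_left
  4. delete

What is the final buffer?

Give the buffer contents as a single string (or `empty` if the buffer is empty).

After op 1 (add_cursor(9)): buffer="mgycftcqc" (len 9), cursors c1@3 c2@5 c3@9 c4@9, authorship .........
After op 2 (insert('i')): buffer="mgyicfitcqcii" (len 13), cursors c1@4 c2@7 c3@13 c4@13, authorship ...1..2....34
After op 3 (move_left): buffer="mgyicfitcqcii" (len 13), cursors c1@3 c2@6 c3@12 c4@12, authorship ...1..2....34
After op 4 (delete): buffer="mgicitcqi" (len 9), cursors c1@2 c2@4 c3@8 c4@8, authorship ..1.2...4

Answer: mgicitcqi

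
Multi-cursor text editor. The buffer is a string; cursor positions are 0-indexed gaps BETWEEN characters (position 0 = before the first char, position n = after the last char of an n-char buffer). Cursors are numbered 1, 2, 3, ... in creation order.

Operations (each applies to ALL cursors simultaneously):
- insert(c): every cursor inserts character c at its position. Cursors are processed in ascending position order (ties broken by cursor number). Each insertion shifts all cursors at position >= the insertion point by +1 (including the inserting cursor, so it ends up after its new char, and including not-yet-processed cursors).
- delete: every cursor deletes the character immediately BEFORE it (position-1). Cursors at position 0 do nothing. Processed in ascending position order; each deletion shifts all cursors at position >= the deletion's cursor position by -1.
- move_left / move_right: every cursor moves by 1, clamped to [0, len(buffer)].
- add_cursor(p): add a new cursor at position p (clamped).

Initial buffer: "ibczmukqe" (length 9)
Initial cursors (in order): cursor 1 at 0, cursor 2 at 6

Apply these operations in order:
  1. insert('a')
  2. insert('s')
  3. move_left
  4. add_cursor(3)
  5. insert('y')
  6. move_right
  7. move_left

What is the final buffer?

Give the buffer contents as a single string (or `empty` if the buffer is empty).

Answer: aysiybczmuayskqe

Derivation:
After op 1 (insert('a')): buffer="aibczmuakqe" (len 11), cursors c1@1 c2@8, authorship 1......2...
After op 2 (insert('s')): buffer="asibczmuaskqe" (len 13), cursors c1@2 c2@10, authorship 11......22...
After op 3 (move_left): buffer="asibczmuaskqe" (len 13), cursors c1@1 c2@9, authorship 11......22...
After op 4 (add_cursor(3)): buffer="asibczmuaskqe" (len 13), cursors c1@1 c3@3 c2@9, authorship 11......22...
After op 5 (insert('y')): buffer="aysiybczmuayskqe" (len 16), cursors c1@2 c3@5 c2@12, authorship 111.3.....222...
After op 6 (move_right): buffer="aysiybczmuayskqe" (len 16), cursors c1@3 c3@6 c2@13, authorship 111.3.....222...
After op 7 (move_left): buffer="aysiybczmuayskqe" (len 16), cursors c1@2 c3@5 c2@12, authorship 111.3.....222...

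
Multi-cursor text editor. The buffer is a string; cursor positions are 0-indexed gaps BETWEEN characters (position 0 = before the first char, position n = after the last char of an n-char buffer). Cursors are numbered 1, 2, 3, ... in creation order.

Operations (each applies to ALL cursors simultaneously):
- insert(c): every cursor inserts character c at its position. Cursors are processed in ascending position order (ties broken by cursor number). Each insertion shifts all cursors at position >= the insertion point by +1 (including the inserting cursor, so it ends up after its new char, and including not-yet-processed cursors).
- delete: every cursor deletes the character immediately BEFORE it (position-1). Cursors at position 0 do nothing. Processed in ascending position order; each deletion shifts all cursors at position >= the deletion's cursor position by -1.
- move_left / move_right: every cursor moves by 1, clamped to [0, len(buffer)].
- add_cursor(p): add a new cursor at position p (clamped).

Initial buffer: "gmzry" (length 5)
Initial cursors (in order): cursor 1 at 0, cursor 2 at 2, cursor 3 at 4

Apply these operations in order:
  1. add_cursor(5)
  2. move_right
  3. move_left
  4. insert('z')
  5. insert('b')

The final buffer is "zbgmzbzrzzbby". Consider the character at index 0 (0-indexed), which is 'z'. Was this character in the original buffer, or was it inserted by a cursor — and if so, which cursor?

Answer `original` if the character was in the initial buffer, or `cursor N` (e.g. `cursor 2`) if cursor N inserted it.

Answer: cursor 1

Derivation:
After op 1 (add_cursor(5)): buffer="gmzry" (len 5), cursors c1@0 c2@2 c3@4 c4@5, authorship .....
After op 2 (move_right): buffer="gmzry" (len 5), cursors c1@1 c2@3 c3@5 c4@5, authorship .....
After op 3 (move_left): buffer="gmzry" (len 5), cursors c1@0 c2@2 c3@4 c4@4, authorship .....
After op 4 (insert('z')): buffer="zgmzzrzzy" (len 9), cursors c1@1 c2@4 c3@8 c4@8, authorship 1..2..34.
After op 5 (insert('b')): buffer="zbgmzbzrzzbby" (len 13), cursors c1@2 c2@6 c3@12 c4@12, authorship 11..22..3434.
Authorship (.=original, N=cursor N): 1 1 . . 2 2 . . 3 4 3 4 .
Index 0: author = 1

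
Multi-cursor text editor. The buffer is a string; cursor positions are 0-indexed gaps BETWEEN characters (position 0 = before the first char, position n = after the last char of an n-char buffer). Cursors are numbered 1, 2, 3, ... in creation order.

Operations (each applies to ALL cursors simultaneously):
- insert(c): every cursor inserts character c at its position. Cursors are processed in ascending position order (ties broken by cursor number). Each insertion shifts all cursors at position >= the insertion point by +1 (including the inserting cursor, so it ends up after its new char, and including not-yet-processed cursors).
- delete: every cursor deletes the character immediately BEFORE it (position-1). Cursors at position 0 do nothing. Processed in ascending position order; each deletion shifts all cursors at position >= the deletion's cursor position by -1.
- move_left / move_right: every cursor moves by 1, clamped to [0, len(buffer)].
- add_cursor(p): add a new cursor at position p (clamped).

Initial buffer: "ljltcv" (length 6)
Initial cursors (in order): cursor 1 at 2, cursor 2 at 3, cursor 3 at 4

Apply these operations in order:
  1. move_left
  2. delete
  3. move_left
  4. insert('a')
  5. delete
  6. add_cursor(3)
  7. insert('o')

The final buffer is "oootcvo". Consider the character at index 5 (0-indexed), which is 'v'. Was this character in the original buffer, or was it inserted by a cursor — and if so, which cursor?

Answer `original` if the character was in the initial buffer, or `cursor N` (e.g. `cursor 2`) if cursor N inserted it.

Answer: original

Derivation:
After op 1 (move_left): buffer="ljltcv" (len 6), cursors c1@1 c2@2 c3@3, authorship ......
After op 2 (delete): buffer="tcv" (len 3), cursors c1@0 c2@0 c3@0, authorship ...
After op 3 (move_left): buffer="tcv" (len 3), cursors c1@0 c2@0 c3@0, authorship ...
After op 4 (insert('a')): buffer="aaatcv" (len 6), cursors c1@3 c2@3 c3@3, authorship 123...
After op 5 (delete): buffer="tcv" (len 3), cursors c1@0 c2@0 c3@0, authorship ...
After op 6 (add_cursor(3)): buffer="tcv" (len 3), cursors c1@0 c2@0 c3@0 c4@3, authorship ...
After op 7 (insert('o')): buffer="oootcvo" (len 7), cursors c1@3 c2@3 c3@3 c4@7, authorship 123...4
Authorship (.=original, N=cursor N): 1 2 3 . . . 4
Index 5: author = original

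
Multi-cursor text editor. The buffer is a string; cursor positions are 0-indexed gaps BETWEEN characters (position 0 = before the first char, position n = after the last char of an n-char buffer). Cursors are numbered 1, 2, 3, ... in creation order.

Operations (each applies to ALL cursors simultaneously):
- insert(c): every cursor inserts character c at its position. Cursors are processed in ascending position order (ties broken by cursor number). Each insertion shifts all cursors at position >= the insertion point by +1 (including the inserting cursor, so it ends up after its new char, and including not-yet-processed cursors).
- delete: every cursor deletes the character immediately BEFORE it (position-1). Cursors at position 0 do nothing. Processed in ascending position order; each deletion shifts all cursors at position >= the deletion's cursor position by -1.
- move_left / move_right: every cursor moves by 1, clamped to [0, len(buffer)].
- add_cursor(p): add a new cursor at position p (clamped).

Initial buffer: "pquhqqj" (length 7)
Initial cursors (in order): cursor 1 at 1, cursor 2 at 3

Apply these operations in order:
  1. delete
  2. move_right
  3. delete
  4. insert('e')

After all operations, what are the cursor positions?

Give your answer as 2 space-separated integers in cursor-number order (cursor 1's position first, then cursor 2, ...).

After op 1 (delete): buffer="qhqqj" (len 5), cursors c1@0 c2@1, authorship .....
After op 2 (move_right): buffer="qhqqj" (len 5), cursors c1@1 c2@2, authorship .....
After op 3 (delete): buffer="qqj" (len 3), cursors c1@0 c2@0, authorship ...
After op 4 (insert('e')): buffer="eeqqj" (len 5), cursors c1@2 c2@2, authorship 12...

Answer: 2 2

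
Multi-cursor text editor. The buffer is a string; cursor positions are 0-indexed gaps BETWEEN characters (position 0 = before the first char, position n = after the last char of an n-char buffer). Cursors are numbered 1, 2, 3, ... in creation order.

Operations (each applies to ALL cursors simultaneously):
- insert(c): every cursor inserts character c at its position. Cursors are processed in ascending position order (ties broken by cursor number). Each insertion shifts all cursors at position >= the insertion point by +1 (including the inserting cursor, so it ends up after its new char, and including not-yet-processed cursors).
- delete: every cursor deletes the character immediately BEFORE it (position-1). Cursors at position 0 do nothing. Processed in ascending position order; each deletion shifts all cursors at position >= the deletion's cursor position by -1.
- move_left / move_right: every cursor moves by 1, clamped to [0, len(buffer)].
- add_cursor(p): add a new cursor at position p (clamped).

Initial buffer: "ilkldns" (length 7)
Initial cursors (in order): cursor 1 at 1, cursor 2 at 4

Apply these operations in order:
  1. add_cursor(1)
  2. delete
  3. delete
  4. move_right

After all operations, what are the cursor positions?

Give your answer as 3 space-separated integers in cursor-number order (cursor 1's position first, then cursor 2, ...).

Answer: 1 2 1

Derivation:
After op 1 (add_cursor(1)): buffer="ilkldns" (len 7), cursors c1@1 c3@1 c2@4, authorship .......
After op 2 (delete): buffer="lkdns" (len 5), cursors c1@0 c3@0 c2@2, authorship .....
After op 3 (delete): buffer="ldns" (len 4), cursors c1@0 c3@0 c2@1, authorship ....
After op 4 (move_right): buffer="ldns" (len 4), cursors c1@1 c3@1 c2@2, authorship ....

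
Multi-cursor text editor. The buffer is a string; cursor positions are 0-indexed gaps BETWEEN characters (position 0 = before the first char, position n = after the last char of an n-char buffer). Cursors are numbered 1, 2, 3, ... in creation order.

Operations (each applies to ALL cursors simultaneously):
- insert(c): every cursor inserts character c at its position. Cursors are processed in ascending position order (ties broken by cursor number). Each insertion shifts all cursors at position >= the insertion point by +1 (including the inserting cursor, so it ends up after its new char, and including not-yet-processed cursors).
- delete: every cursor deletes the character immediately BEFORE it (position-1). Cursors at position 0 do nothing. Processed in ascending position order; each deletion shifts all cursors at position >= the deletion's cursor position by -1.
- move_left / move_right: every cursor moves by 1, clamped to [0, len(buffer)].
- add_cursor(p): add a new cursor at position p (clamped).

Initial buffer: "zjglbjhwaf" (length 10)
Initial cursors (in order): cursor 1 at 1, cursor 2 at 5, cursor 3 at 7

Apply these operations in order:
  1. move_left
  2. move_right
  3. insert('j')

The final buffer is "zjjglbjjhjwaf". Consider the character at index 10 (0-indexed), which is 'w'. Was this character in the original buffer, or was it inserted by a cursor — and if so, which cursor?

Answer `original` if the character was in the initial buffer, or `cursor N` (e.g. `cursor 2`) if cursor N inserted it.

After op 1 (move_left): buffer="zjglbjhwaf" (len 10), cursors c1@0 c2@4 c3@6, authorship ..........
After op 2 (move_right): buffer="zjglbjhwaf" (len 10), cursors c1@1 c2@5 c3@7, authorship ..........
After op 3 (insert('j')): buffer="zjjglbjjhjwaf" (len 13), cursors c1@2 c2@7 c3@10, authorship .1....2..3...
Authorship (.=original, N=cursor N): . 1 . . . . 2 . . 3 . . .
Index 10: author = original

Answer: original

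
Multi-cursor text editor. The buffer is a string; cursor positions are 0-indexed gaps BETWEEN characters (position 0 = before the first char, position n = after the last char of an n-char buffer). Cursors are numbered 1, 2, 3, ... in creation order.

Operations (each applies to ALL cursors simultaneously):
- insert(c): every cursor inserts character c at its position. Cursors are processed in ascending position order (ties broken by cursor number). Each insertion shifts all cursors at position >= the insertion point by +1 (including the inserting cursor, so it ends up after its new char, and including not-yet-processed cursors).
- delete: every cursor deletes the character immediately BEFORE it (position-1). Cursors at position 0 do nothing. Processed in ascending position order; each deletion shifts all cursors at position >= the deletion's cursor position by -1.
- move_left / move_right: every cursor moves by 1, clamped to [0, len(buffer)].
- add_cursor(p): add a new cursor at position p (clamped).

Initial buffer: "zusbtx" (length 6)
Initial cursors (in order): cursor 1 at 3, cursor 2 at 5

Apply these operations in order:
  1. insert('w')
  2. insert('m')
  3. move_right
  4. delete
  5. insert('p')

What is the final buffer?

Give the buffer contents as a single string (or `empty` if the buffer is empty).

Answer: zuswmptwmp

Derivation:
After op 1 (insert('w')): buffer="zuswbtwx" (len 8), cursors c1@4 c2@7, authorship ...1..2.
After op 2 (insert('m')): buffer="zuswmbtwmx" (len 10), cursors c1@5 c2@9, authorship ...11..22.
After op 3 (move_right): buffer="zuswmbtwmx" (len 10), cursors c1@6 c2@10, authorship ...11..22.
After op 4 (delete): buffer="zuswmtwm" (len 8), cursors c1@5 c2@8, authorship ...11.22
After op 5 (insert('p')): buffer="zuswmptwmp" (len 10), cursors c1@6 c2@10, authorship ...111.222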